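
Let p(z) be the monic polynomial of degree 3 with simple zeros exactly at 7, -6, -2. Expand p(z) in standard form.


The polynomial is p(z) = ∏_{α ∈ S} (z − α), where S = {7, -6, -2}.
Expanding the product yields: p(z) = z^3 + z^2 -44·z -84.
The resulting polynomial has degree 3 and real coefficients as required.

p(z) = z^3 + z^2 -44·z -84.


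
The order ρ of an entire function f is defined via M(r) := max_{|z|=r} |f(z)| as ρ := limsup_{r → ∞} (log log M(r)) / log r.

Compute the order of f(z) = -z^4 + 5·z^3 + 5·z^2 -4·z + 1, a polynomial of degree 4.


|f(z)| ≤ Σ|c_k|·r^k = O(r^4) as r → ∞. Polynomial growth is O(e^{r^ε}) for every ε > 0 (since r^4/e^{r^ε} → 0), so ρ ≤ ε for all ε > 0, i.e. ρ = 0. Every nonconstant polynomial has order 0.
Therefore ρ = 0.

Order ρ = 0.


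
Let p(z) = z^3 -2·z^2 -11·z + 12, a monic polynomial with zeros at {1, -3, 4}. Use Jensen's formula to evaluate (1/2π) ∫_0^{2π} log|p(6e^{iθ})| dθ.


Zeros: -3, 1, 4; r = 6.
Inside |z| < r: -3, 1, 4. Outside (|z| ≥ r): ∅.
p(0) = 12, so log|p(0)| = log(12) = 2.4849.
Apply Jensen: I(r) = log|p(0)| + Σ_k log(r/|z_k|), summed over zeros inside |z| < r.
  log(r/|z_k|) for z_k = 1: log(6/1) = 1.7918
  log(r/|z_k|) for z_k = -3: log(6/3) = 0.6931
  log(r/|z_k|) for z_k = 4: log(6/4) = 0.4055
Sum over inside zeros: 2.8904.
I(r) = log|p(0)| + (inside sum) = 2.4849 + 2.8904 = 5.3753.
Closed form (all zeros inside, monic): I(r) = n·log(r) = 3·log(6) = 5.3753. ✓

I(r) ≈ 5.3753.


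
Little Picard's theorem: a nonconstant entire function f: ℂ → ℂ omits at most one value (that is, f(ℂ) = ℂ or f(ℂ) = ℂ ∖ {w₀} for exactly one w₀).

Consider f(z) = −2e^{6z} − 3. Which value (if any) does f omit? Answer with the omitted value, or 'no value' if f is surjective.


Little Picard bounds the complement of f(ℂ) to at most one point.
e^{6z} is never zero on ℂ, so -2·e^{6z} takes every value in ℂ ∖ {0}. Adding -3 shifts the range to ℂ ∖ {-3}. Thus f omits exactly the value -3.

Omitted value: -3.


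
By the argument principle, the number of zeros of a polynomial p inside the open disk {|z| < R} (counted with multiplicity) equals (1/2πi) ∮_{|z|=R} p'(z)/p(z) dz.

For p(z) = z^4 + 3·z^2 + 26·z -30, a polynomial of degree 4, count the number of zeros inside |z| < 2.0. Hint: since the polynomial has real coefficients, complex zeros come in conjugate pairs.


The zeros of p are: 1, -3, (1 + 3i), (1 - 3i).
Their magnitudes are: 1, 3, 3.162, 3.162.
Zeros with |z| < R = 2.0: 1.
Count = 1.
By the argument principle, (1/2πi) ∮_{|z|=R} p'(z)/p(z) dz equals exactly this count.

Number of zeros inside |z| < 2.0: 1.


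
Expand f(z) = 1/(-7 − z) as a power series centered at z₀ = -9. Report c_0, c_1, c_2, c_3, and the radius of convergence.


Let w = z − z₀, so z = z₀ + w.
Then -7 − z = -7 − (z₀ + w) = (-7 − z₀) − w = 2 − w.
f(z) = 1/(2 − w) = (1/(2)) · 1/(1 − w/(2)) = Σ_{n≥0} w^n / (2)^(n+1).
So c_n = 1/(2)^(n+1):
  c_0 = 1/(2)^1 = 1/2.
  c_1 = 1/(2)^2 = 1/4.
  c_2 = 1/(2)^3 = 1/8.
  c_3 = 1/(2)^4 = 1/16.
The series is valid for |w/d| < 1, i.e. |z − z₀| < |d|.
Radius of convergence: R = |-7 − z₀| = |2| = 2 (distance from z₀ to the singularity z = -7).

c_0 = 1/2, c_1 = 1/4, c_2 = 1/8, c_3 = 1/16; R = 2.


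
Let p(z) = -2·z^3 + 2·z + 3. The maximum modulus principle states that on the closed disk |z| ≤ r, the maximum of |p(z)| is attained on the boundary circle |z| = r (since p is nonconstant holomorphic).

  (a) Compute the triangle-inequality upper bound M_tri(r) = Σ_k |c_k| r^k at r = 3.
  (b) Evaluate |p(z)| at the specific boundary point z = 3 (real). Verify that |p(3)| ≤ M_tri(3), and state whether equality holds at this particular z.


Coefficients: c_0 = 3, c_1 = 2, c_2 = 0, c_3 = -2. Radius r = 3.
Part (a). Triangle bound: M_tri(r) = Σ_k |c_k| r^k
  = |3|·3^0 + |2|·3^1 + |0|·3^2 + |-2|·3^3
  = 3 + 6 + 0 + 54 = 63.
This bounds M(r) := max_{|z|=r} |p(z)| from above; equality holds iff all terms c_k z^k can be made to align in phase at a single z on |z|=r.
Part (b). At z = 3 (real, on the circle |z| = r):
  p(3) = (3)·3^0 + (2)·3^1 + (0)·3^2 + (-2)·3^3 = -45.
  |p(3)| = 45.
Check: |p(3)| = 45 ≤ 63 = M_tri(3). ✓ Equality does not hold at z = 3 (the coefficients have mixed signs, so the terms do not all align in phase there).

M_tri(3) = 63; |p(3)| = 45; equality at z=3: no.


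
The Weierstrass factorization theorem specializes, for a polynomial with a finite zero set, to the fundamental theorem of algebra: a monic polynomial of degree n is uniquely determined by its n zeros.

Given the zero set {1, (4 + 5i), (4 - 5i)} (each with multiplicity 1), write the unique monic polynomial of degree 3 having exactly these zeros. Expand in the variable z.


The polynomial is p(z) = ∏_{α ∈ S} (z − α), where S = {1, (4 + 5i), (4 - 5i)}.
Expanding the product yields: p(z) = z^3 -9·z^2 + 49·z -41.
Note conjugate pairs combine to real quadratics: (z − (4+5i))(z − (4−5i)) = z² − 8z + 41.
The resulting polynomial has degree 3 and real coefficients as required.

p(z) = z^3 -9·z^2 + 49·z -41.


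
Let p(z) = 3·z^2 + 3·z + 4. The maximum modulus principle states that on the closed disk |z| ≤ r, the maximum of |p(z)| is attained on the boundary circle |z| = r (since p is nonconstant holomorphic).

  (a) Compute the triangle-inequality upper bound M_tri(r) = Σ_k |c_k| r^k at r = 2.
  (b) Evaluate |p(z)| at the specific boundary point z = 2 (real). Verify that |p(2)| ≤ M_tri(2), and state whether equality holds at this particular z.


Coefficients: c_0 = 4, c_1 = 3, c_2 = 3. Radius r = 2.
Part (a). Triangle bound: M_tri(r) = Σ_k |c_k| r^k
  = |4|·2^0 + |3|·2^1 + |3|·2^2
  = 4 + 6 + 12 = 22.
This bounds M(r) := max_{|z|=r} |p(z)| from above; equality holds iff all terms c_k z^k can be made to align in phase at a single z on |z|=r.
Part (b). At z = 2 (real, on the circle |z| = r):
  p(2) = (4)·2^0 + (3)·2^1 + (3)·2^2 = 22.
  |p(2)| = 22.
Since all nonzero coefficients share the same sign, |p(2)| = 22 = M_tri(2); the triangle bound is attained at z = 2, so in fact M(r) = 22.

M_tri(2) = 22; |p(2)| = 22; equality at z=2: yes.


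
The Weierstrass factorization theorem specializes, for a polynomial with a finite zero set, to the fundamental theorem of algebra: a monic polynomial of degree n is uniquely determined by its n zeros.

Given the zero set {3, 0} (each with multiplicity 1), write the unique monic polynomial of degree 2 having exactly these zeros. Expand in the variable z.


The polynomial is p(z) = ∏_{α ∈ S} (z − α), where S = {3, 0}.
Expanding the product yields: p(z) = z^2 -3·z.
The resulting polynomial has degree 2 and real coefficients as required.

p(z) = z^2 -3·z.


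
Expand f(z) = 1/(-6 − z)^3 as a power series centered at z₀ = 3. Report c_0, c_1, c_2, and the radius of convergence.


Let w = z − z₀, so z = z₀ + w.
Then -6 − z = -6 − (z₀ + w) = (-6 − z₀) − w = -9 − w.
f(z) = 1/(-9 − w)^3 = (1/(-9)^3) · (1 − w/(-9))^{−3}.
By the binomial series (1−u)^{−3} = Σ_{n≥0} C(n+2, 2) u^n for |u|<1, with u = w/(-9):
  c_n = C(n+2, 2) / (-9)^(n+3).
  c_0 = 1/(-9)^3 = -1/729.
  c_1 = 3/(-9)^4 = 1/2187.
  c_2 = 6/(-9)^5 = -2/19683.
The series is valid for |w/d| < 1, i.e. |z − z₀| < |d|.
Radius of convergence: R = |-6 − z₀| = |-9| = 9 (distance from z₀ to the singularity z = -6).

c_0 = -1/729, c_1 = 1/2187, c_2 = -2/19683; R = 9.


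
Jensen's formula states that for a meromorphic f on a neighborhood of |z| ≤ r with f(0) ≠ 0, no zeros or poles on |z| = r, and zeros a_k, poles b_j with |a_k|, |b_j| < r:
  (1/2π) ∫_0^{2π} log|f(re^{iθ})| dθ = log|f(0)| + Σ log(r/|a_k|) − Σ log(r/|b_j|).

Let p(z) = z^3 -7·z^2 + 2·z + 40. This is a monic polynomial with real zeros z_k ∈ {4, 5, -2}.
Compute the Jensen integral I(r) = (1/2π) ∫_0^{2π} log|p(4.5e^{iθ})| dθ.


Zeros: -2, 4, 5; r = 4.5.
Inside |z| < r: -2, 4. Outside (|z| ≥ r): 5.
p(0) = 40, so log|p(0)| = log(40) = 3.6889.
Apply Jensen: I(r) = log|p(0)| + Σ_k log(r/|z_k|), summed over zeros inside |z| < r.
  log(r/|z_k|) for z_k = 4: log(4.5/4) = 0.1178
  log(r/|z_k|) for z_k = -2: log(4.5/2) = 0.8109
  Outside zeros (5) contribute nothing to the Jensen sum.
Sum over inside zeros: 0.9287.
I(r) = log|p(0)| + (inside sum) = 3.6889 + 0.9287 = 4.6176.
Note: since some zeros are outside |z| ≤ r, the simplified n·log(r) form does NOT apply — only the inside zeros contribute.

I(r) ≈ 4.6176.


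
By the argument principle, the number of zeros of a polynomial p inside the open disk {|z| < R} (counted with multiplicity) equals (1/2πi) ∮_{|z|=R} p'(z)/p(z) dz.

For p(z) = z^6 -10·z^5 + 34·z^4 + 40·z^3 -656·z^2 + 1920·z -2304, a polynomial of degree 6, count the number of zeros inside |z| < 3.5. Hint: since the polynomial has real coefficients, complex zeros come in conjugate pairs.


The zeros of p are: (3 + 3i), (3 - 3i), (2 + 2i), (2 - 2i), 4, -4.
Their magnitudes are: 4.243, 4.243, 2.828, 2.828, 4, 4.
Zeros with |z| < R = 3.5: (2 + 2i), (2 - 2i).
Count = 2.
By the argument principle, (1/2πi) ∮_{|z|=R} p'(z)/p(z) dz equals exactly this count.

Number of zeros inside |z| < 3.5: 2.


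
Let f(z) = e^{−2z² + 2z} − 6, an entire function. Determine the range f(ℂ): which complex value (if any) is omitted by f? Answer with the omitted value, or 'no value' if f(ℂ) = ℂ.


Little Picard bounds the complement of f(ℂ) to at most one point.
The exponent g(z) = −2z² + 2z is a nonconstant polynomial, hence surjective onto ℂ. So e^{g(z)} takes every value in {e^w : w ∈ ℂ} = ℂ ∖ {0}. Adding -6 shifts the range to ℂ ∖ {-6}. f omits exactly -6.

Omitted value: -6.


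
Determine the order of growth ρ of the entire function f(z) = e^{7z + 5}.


|e^{7z + 5}| = e^{Re(7·z) + 5} ≤ e^{7|z|^1 + 5} = e^{7r^1 + 5} on |z| = r, so ρ ≤ 1. Choosing z on |z|=r so that 7·z is real positive (always possible by picking arg z appropriately) gives |f(z)| = e^{7r^1 + 5}, matching the bound. The additive constant 5 does not affect log log M(r) ~ 1·log r. Hence ρ = 1.
Therefore ρ = 1.

Order ρ = 1.


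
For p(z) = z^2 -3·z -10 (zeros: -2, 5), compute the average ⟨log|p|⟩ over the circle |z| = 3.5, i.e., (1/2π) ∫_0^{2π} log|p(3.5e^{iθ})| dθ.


Zeros: -2, 5; r = 3.5.
Inside |z| < r: -2. Outside (|z| ≥ r): 5.
p(0) = -10, so log|p(0)| = log(10) = 2.3026.
Apply Jensen: I(r) = log|p(0)| + Σ_k log(r/|z_k|), summed over zeros inside |z| < r.
  log(r/|z_k|) for z_k = -2: log(3.5/2) = 0.5596
  Outside zeros (5) contribute nothing to the Jensen sum.
Sum over inside zeros: 0.5596.
I(r) = log|p(0)| + (inside sum) = 2.3026 + 0.5596 = 2.8622.
Note: since some zeros are outside |z| ≤ r, the simplified n·log(r) form does NOT apply — only the inside zeros contribute.

I(r) ≈ 2.8622.


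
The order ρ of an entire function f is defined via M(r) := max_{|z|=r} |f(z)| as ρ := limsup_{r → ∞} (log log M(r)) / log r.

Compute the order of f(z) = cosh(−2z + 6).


cosh(w) is a linear combination of e^{iw} and e^{−iw} (or e^w, e^{−w} in the hyperbolic case), so |cosh(w)| ≤ e^{|w|}. With w = −2z + 6, |w| ≤ 2|z| + 6 = 2r + 6 on |z| = r, giving M(r) ≤ e^{2r + 6}, so ρ ≤ 1. On a suitable ray (z = it for sin/cos; z = t for sinh/cosh, t real → ∞), |cosh(−2z + 6)| grows like e^{2|t|}/2, so ρ ≥ 1. Hence ρ = 1.
Therefore ρ = 1.

Order ρ = 1.


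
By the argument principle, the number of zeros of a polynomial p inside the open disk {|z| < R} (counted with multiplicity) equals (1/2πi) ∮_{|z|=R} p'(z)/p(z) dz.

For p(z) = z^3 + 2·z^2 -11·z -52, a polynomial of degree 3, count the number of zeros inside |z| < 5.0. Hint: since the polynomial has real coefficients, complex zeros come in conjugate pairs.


The zeros of p are: (-3 + 2i), (-3 - 2i), 4.
Their magnitudes are: 3.606, 3.606, 4.
Zeros with |z| < R = 5.0: (-3 + 2i), (-3 - 2i), 4.
Count = 3.
By the argument principle, (1/2πi) ∮_{|z|=R} p'(z)/p(z) dz equals exactly this count.

Number of zeros inside |z| < 5.0: 3.


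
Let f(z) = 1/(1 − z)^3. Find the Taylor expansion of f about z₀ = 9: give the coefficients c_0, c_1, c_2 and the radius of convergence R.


Let w = z − z₀, so z = z₀ + w.
Then 1 − z = 1 − (z₀ + w) = (1 − z₀) − w = -8 − w.
f(z) = 1/(-8 − w)^3 = (1/(-8)^3) · (1 − w/(-8))^{−3}.
By the binomial series (1−u)^{−3} = Σ_{n≥0} C(n+2, 2) u^n for |u|<1, with u = w/(-8):
  c_n = C(n+2, 2) / (-8)^(n+3).
  c_0 = 1/(-8)^3 = -1/512.
  c_1 = 3/(-8)^4 = 3/4096.
  c_2 = 6/(-8)^5 = -3/16384.
The series is valid for |w/d| < 1, i.e. |z − z₀| < |d|.
Radius of convergence: R = |1 − z₀| = |-8| = 8 (distance from z₀ to the singularity z = 1).

c_0 = -1/512, c_1 = 3/4096, c_2 = -3/16384; R = 8.


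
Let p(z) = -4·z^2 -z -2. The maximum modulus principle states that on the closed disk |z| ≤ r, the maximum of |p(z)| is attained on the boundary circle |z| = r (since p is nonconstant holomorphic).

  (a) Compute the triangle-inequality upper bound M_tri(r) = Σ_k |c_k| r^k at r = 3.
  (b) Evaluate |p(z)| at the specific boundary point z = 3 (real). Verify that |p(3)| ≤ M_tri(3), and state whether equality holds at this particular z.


Coefficients: c_0 = -2, c_1 = -1, c_2 = -4. Radius r = 3.
Part (a). Triangle bound: M_tri(r) = Σ_k |c_k| r^k
  = |-2|·3^0 + |-1|·3^1 + |-4|·3^2
  = 2 + 3 + 36 = 41.
This bounds M(r) := max_{|z|=r} |p(z)| from above; equality holds iff all terms c_k z^k can be made to align in phase at a single z on |z|=r.
Part (b). At z = 3 (real, on the circle |z| = r):
  p(3) = (-2)·3^0 + (-1)·3^1 + (-4)·3^2 = -41.
  |p(3)| = 41.
Since all nonzero coefficients share the same sign, |p(3)| = 41 = M_tri(3); the triangle bound is attained at z = 3, so in fact M(r) = 41.

M_tri(3) = 41; |p(3)| = 41; equality at z=3: yes.


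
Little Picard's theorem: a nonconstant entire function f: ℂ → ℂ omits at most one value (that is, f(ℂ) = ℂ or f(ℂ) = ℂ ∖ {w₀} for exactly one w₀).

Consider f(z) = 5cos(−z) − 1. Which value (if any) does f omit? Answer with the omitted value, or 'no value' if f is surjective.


Little Picard bounds the complement of f(ℂ) to at most one point.
cos is entire and surjective onto ℂ: for every w ∈ ℂ, cos(ζ) = w has a solution ζ ∈ ℂ (e.g., via the complex inverse arccos). With ζ = −z this gives z = ζ/(-1). Then 5·cos(−z) takes every value in 5·ℂ = ℂ, and adding -1 is a bijection of ℂ. So f is surjective and omits no value. (Note: only on the real line is cos bounded by [−1, 1].)

Omitted value: no value.


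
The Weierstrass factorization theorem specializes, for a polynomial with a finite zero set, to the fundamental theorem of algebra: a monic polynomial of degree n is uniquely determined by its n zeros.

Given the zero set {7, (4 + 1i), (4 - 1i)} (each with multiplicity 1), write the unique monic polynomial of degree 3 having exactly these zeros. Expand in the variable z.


The polynomial is p(z) = ∏_{α ∈ S} (z − α), where S = {7, (4 + 1i), (4 - 1i)}.
Expanding the product yields: p(z) = z^3 -15·z^2 + 73·z -119.
Note conjugate pairs combine to real quadratics: (z − (4+1i))(z − (4−1i)) = z² − 8z + 17.
The resulting polynomial has degree 3 and real coefficients as required.

p(z) = z^3 -15·z^2 + 73·z -119.


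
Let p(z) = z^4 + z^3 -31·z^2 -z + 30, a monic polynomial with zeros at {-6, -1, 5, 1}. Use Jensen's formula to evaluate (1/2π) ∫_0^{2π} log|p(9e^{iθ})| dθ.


Zeros: -6, -1, 1, 5; r = 9.
Inside |z| < r: -6, -1, 1, 5. Outside (|z| ≥ r): ∅.
p(0) = 30, so log|p(0)| = log(30) = 3.4012.
Apply Jensen: I(r) = log|p(0)| + Σ_k log(r/|z_k|), summed over zeros inside |z| < r.
  log(r/|z_k|) for z_k = -6: log(9/6) = 0.4055
  log(r/|z_k|) for z_k = -1: log(9/1) = 2.1972
  log(r/|z_k|) for z_k = 5: log(9/5) = 0.5878
  log(r/|z_k|) for z_k = 1: log(9/1) = 2.1972
Sum over inside zeros: 5.3877.
I(r) = log|p(0)| + (inside sum) = 3.4012 + 5.3877 = 8.7889.
Closed form (all zeros inside, monic): I(r) = n·log(r) = 4·log(9) = 8.7889. ✓

I(r) ≈ 8.7889.


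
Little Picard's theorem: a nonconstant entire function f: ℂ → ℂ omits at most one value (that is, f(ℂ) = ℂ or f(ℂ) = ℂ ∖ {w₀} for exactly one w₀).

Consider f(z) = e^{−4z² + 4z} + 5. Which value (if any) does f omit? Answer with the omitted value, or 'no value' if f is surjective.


Little Picard bounds the complement of f(ℂ) to at most one point.
The exponent g(z) = −4z² + 4z is a nonconstant polynomial, hence surjective onto ℂ. So e^{g(z)} takes every value in {e^w : w ∈ ℂ} = ℂ ∖ {0}. Adding 5 shifts the range to ℂ ∖ {5}. f omits exactly 5.

Omitted value: 5.


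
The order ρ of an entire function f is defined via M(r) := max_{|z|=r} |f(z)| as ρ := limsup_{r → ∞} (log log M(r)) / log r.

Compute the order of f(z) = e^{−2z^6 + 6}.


|e^{−2z^6 + 6}| = e^{Re(-2·z^6) + 6} ≤ e^{2|z|^6 + 6} = e^{2r^6 + 6} on |z| = r, so ρ ≤ 6. Choosing z on |z|=r so that -2·z^6 is real positive (always possible by picking arg z appropriately) gives |f(z)| = e^{2r^6 + 6}, matching the bound. The additive constant 6 does not affect log log M(r) ~ 6·log r. Hence ρ = 6.
Therefore ρ = 6.

Order ρ = 6.


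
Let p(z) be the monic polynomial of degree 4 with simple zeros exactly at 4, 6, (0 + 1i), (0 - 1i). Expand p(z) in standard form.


The polynomial is p(z) = ∏_{α ∈ S} (z − α), where S = {4, 6, (0 + 1i), (0 - 1i)}.
Expanding the product yields: p(z) = z^4 -10·z^3 + 25·z^2 -10·z + 24.
Note conjugate pairs combine to real quadratics: (z − (0+1i))(z − (0−1i)) = z² + 1.
The resulting polynomial has degree 4 and real coefficients as required.

p(z) = z^4 -10·z^3 + 25·z^2 -10·z + 24.


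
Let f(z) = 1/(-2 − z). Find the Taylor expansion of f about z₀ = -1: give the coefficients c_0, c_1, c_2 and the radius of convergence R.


Let w = z − z₀, so z = z₀ + w.
Then -2 − z = -2 − (z₀ + w) = (-2 − z₀) − w = -1 − w.
f(z) = 1/(-1 − w) = (1/(-1)) · 1/(1 − w/(-1)) = Σ_{n≥0} w^n / (-1)^(n+1).
So c_n = 1/(-1)^(n+1):
  c_0 = 1/(-1)^1 = -1.
  c_1 = 1/(-1)^2 = 1.
  c_2 = 1/(-1)^3 = -1.
The series is valid for |w/d| < 1, i.e. |z − z₀| < |d|.
Radius of convergence: R = |-2 − z₀| = |-1| = 1 (distance from z₀ to the singularity z = -2).

c_0 = -1, c_1 = 1, c_2 = -1; R = 1.


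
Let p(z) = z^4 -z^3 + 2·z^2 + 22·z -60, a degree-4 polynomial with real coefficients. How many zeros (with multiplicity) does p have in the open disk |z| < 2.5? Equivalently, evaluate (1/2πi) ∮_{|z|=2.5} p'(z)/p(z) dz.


The zeros of p are: 2, (1 + 3i), (1 - 3i), -3.
Their magnitudes are: 2, 3.162, 3.162, 3.
Zeros with |z| < R = 2.5: 2.
Count = 1.
By the argument principle, (1/2πi) ∮_{|z|=R} p'(z)/p(z) dz equals exactly this count.

Number of zeros inside |z| < 2.5: 1.


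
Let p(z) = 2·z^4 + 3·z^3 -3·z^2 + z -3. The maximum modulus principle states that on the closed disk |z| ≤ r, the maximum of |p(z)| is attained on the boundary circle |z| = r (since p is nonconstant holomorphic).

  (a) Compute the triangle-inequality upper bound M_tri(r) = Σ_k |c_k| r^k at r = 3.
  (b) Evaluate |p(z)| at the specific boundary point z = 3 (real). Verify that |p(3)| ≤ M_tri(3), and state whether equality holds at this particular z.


Coefficients: c_0 = -3, c_1 = 1, c_2 = -3, c_3 = 3, c_4 = 2. Radius r = 3.
Part (a). Triangle bound: M_tri(r) = Σ_k |c_k| r^k
  = |-3|·3^0 + |1|·3^1 + |-3|·3^2 + |3|·3^3 + |2|·3^4
  = 3 + 3 + 27 + 81 + 162 = 276.
This bounds M(r) := max_{|z|=r} |p(z)| from above; equality holds iff all terms c_k z^k can be made to align in phase at a single z on |z|=r.
Part (b). At z = 3 (real, on the circle |z| = r):
  p(3) = (-3)·3^0 + (1)·3^1 + (-3)·3^2 + (3)·3^3 + (2)·3^4 = 216.
  |p(3)| = 216.
Check: |p(3)| = 216 ≤ 276 = M_tri(3). ✓ Equality does not hold at z = 3 (the coefficients have mixed signs, so the terms do not all align in phase there).

M_tri(3) = 276; |p(3)| = 216; equality at z=3: no.


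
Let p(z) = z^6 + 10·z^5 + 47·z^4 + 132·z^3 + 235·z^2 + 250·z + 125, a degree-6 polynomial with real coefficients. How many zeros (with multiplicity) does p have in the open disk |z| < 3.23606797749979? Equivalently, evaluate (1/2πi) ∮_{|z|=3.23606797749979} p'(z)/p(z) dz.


The zeros of p are: (-2 + 1i), (-2 - 1i), (-1 + 2i), (-1 - 2i), (-2 + 1i), (-2 - 1i).
Their magnitudes are: 2.236, 2.236, 2.236, 2.236, 2.236, 2.236.
Zeros with |z| < R = 3.23606797749979: (-2 + 1i), (-2 - 1i), (-1 + 2i), (-1 - 2i), (-2 + 1i), (-2 - 1i).
Count = 6.
By the argument principle, (1/2πi) ∮_{|z|=R} p'(z)/p(z) dz equals exactly this count.

Number of zeros inside |z| < 3.23606797749979: 6.


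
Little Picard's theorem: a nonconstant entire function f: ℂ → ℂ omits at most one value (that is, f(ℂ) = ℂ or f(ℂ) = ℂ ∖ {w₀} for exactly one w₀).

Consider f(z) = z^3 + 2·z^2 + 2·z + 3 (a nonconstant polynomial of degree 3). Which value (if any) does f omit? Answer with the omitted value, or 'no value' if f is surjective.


Little Picard bounds the complement of f(ℂ) to at most one point.
For every w ∈ ℂ, the equation p(z) − w = 0 is a nonconstant polynomial in z and hence has at least one root by the fundamental theorem of algebra. So p is surjective onto ℂ, omitting no value.

Omitted value: no value.


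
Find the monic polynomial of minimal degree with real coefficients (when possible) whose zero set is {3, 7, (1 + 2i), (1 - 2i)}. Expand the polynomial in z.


The polynomial is p(z) = ∏_{α ∈ S} (z − α), where S = {3, 7, (1 + 2i), (1 - 2i)}.
Expanding the product yields: p(z) = z^4 -12·z^3 + 46·z^2 -92·z + 105.
Note conjugate pairs combine to real quadratics: (z − (1+2i))(z − (1−2i)) = z² − 2z + 5.
The resulting polynomial has degree 4 and real coefficients as required.

p(z) = z^4 -12·z^3 + 46·z^2 -92·z + 105.


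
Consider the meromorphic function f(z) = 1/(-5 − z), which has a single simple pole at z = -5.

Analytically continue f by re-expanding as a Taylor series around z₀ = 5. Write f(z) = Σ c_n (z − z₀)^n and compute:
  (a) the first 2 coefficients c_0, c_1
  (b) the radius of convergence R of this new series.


Let w = z − z₀, so z = z₀ + w.
Then -5 − z = -5 − (z₀ + w) = (-5 − z₀) − w = -10 − w.
f(z) = 1/(-10 − w) = (1/(-10)) · 1/(1 − w/(-10)) = Σ_{n≥0} w^n / (-10)^(n+1).
So c_n = 1/(-10)^(n+1):
  c_0 = 1/(-10)^1 = -1/10.
  c_1 = 1/(-10)^2 = 1/100.
The series is valid for |w/d| < 1, i.e. |z − z₀| < |d|.
Radius of convergence: R = |-5 − z₀| = |-10| = 10 (distance from z₀ to the singularity z = -5).

c_0 = -1/10, c_1 = 1/100; R = 10.


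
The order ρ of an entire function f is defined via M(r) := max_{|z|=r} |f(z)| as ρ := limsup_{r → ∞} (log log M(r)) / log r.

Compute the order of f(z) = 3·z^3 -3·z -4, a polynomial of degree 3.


|f(z)| ≤ Σ|c_k|·r^k = O(r^3) as r → ∞. Polynomial growth is O(e^{r^ε}) for every ε > 0 (since r^3/e^{r^ε} → 0), so ρ ≤ ε for all ε > 0, i.e. ρ = 0. Every nonconstant polynomial has order 0.
Therefore ρ = 0.

Order ρ = 0.


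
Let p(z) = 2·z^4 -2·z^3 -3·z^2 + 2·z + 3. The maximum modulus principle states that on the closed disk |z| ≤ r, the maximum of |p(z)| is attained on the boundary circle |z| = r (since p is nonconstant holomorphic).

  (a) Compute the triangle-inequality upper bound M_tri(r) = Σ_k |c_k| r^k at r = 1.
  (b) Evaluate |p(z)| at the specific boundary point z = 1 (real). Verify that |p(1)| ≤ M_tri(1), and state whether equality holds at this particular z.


Coefficients: c_0 = 3, c_1 = 2, c_2 = -3, c_3 = -2, c_4 = 2. Radius r = 1.
Part (a). Triangle bound: M_tri(r) = Σ_k |c_k| r^k
  = |3|·1^0 + |2|·1^1 + |-3|·1^2 + |-2|·1^3 + |2|·1^4
  = 3 + 2 + 3 + 2 + 2 = 12.
This bounds M(r) := max_{|z|=r} |p(z)| from above; equality holds iff all terms c_k z^k can be made to align in phase at a single z on |z|=r.
Part (b). At z = 1 (real, on the circle |z| = r):
  p(1) = (3)·1^0 + (2)·1^1 + (-3)·1^2 + (-2)·1^3 + (2)·1^4 = 2.
  |p(1)| = 2.
Check: |p(1)| = 2 ≤ 12 = M_tri(1). ✓ Equality does not hold at z = 1 (the coefficients have mixed signs, so the terms do not all align in phase there).

M_tri(1) = 12; |p(1)| = 2; equality at z=1: no.


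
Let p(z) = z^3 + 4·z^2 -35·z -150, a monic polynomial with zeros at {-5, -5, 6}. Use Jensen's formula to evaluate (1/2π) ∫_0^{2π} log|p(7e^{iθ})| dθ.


Zeros: -5, -5, 6; r = 7.
Inside |z| < r: -5, -5, 6. Outside (|z| ≥ r): ∅.
p(0) = -150, so log|p(0)| = log(150) = 5.0106.
Apply Jensen: I(r) = log|p(0)| + Σ_k log(r/|z_k|), summed over zeros inside |z| < r.
  log(r/|z_k|) for z_k = -5: log(7/5) = 0.3365
  log(r/|z_k|) for z_k = -5: log(7/5) = 0.3365
  log(r/|z_k|) for z_k = 6: log(7/6) = 0.1542
Sum over inside zeros: 0.8271.
I(r) = log|p(0)| + (inside sum) = 5.0106 + 0.8271 = 5.8377.
Closed form (all zeros inside, monic): I(r) = n·log(r) = 3·log(7) = 5.8377. ✓

I(r) ≈ 5.8377.


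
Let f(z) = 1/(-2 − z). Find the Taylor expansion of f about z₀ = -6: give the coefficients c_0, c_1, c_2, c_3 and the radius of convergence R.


Let w = z − z₀, so z = z₀ + w.
Then -2 − z = -2 − (z₀ + w) = (-2 − z₀) − w = 4 − w.
f(z) = 1/(4 − w) = (1/(4)) · 1/(1 − w/(4)) = Σ_{n≥0} w^n / (4)^(n+1).
So c_n = 1/(4)^(n+1):
  c_0 = 1/(4)^1 = 1/4.
  c_1 = 1/(4)^2 = 1/16.
  c_2 = 1/(4)^3 = 1/64.
  c_3 = 1/(4)^4 = 1/256.
The series is valid for |w/d| < 1, i.e. |z − z₀| < |d|.
Radius of convergence: R = |-2 − z₀| = |4| = 4 (distance from z₀ to the singularity z = -2).

c_0 = 1/4, c_1 = 1/16, c_2 = 1/64, c_3 = 1/256; R = 4.


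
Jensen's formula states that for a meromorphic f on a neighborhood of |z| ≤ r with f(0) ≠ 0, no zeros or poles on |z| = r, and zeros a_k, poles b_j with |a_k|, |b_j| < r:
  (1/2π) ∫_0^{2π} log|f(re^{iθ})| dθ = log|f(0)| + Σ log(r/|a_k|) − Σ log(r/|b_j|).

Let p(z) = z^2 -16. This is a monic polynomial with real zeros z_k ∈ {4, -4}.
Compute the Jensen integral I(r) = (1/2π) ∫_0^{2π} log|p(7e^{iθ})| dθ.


Zeros: -4, 4; r = 7.
Inside |z| < r: -4, 4. Outside (|z| ≥ r): ∅.
p(0) = -16, so log|p(0)| = log(16) = 2.7726.
Apply Jensen: I(r) = log|p(0)| + Σ_k log(r/|z_k|), summed over zeros inside |z| < r.
  log(r/|z_k|) for z_k = 4: log(7/4) = 0.5596
  log(r/|z_k|) for z_k = -4: log(7/4) = 0.5596
Sum over inside zeros: 1.1192.
I(r) = log|p(0)| + (inside sum) = 2.7726 + 1.1192 = 3.8918.
Closed form (all zeros inside, monic): I(r) = n·log(r) = 2·log(7) = 3.8918. ✓

I(r) ≈ 3.8918.


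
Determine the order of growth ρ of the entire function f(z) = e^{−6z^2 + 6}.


|e^{−6z^2 + 6}| = e^{Re(-6·z^2) + 6} ≤ e^{6|z|^2 + 6} = e^{6r^2 + 6} on |z| = r, so ρ ≤ 2. Choosing z on |z|=r so that -6·z^2 is real positive (always possible by picking arg z appropriately) gives |f(z)| = e^{6r^2 + 6}, matching the bound. The additive constant 6 does not affect log log M(r) ~ 2·log r. Hence ρ = 2.
Therefore ρ = 2.

Order ρ = 2.


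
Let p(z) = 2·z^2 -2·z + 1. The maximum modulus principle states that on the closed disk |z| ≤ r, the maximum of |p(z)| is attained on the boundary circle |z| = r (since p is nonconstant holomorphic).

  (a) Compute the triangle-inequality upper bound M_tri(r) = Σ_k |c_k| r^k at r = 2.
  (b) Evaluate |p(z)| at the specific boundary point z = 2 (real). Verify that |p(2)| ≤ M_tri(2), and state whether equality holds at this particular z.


Coefficients: c_0 = 1, c_1 = -2, c_2 = 2. Radius r = 2.
Part (a). Triangle bound: M_tri(r) = Σ_k |c_k| r^k
  = |1|·2^0 + |-2|·2^1 + |2|·2^2
  = 1 + 4 + 8 = 13.
This bounds M(r) := max_{|z|=r} |p(z)| from above; equality holds iff all terms c_k z^k can be made to align in phase at a single z on |z|=r.
Part (b). At z = 2 (real, on the circle |z| = r):
  p(2) = (1)·2^0 + (-2)·2^1 + (2)·2^2 = 5.
  |p(2)| = 5.
Check: |p(2)| = 5 ≤ 13 = M_tri(2). ✓ Equality does not hold at z = 2 (the coefficients have mixed signs, so the terms do not all align in phase there).

M_tri(2) = 13; |p(2)| = 5; equality at z=2: no.


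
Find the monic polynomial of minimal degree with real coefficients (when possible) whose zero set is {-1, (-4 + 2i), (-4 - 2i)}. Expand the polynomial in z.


The polynomial is p(z) = ∏_{α ∈ S} (z − α), where S = {-1, (-4 + 2i), (-4 - 2i)}.
Expanding the product yields: p(z) = z^3 + 9·z^2 + 28·z + 20.
Note conjugate pairs combine to real quadratics: (z − (-4+2i))(z − (-4−2i)) = z² + 8z + 20.
The resulting polynomial has degree 3 and real coefficients as required.

p(z) = z^3 + 9·z^2 + 28·z + 20.


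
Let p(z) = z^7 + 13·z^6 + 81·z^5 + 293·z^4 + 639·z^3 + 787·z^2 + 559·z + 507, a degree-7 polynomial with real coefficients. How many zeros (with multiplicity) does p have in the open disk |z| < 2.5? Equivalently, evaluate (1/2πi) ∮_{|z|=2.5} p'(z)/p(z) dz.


The zeros of p are: (0 + 1i), (0 - 1i), -3, (-2 + 3i), (-2 - 3i), (-3 + 2i), (-3 - 2i).
Their magnitudes are: 1, 1, 3, 3.606, 3.606, 3.606, 3.606.
Zeros with |z| < R = 2.5: (0 + 1i), (0 - 1i).
Count = 2.
By the argument principle, (1/2πi) ∮_{|z|=R} p'(z)/p(z) dz equals exactly this count.

Number of zeros inside |z| < 2.5: 2.


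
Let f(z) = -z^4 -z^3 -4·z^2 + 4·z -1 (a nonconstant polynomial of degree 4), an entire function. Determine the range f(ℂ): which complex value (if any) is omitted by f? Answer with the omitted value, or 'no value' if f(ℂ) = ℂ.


Little Picard bounds the complement of f(ℂ) to at most one point.
For every w ∈ ℂ, the equation p(z) − w = 0 is a nonconstant polynomial in z and hence has at least one root by the fundamental theorem of algebra. So p is surjective onto ℂ, omitting no value.

Omitted value: no value.


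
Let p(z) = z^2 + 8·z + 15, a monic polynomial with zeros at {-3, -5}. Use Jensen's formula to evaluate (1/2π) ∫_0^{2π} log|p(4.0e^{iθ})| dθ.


Zeros: -5, -3; r = 4.0.
Inside |z| < r: -3. Outside (|z| ≥ r): -5.
p(0) = 15, so log|p(0)| = log(15) = 2.7081.
Apply Jensen: I(r) = log|p(0)| + Σ_k log(r/|z_k|), summed over zeros inside |z| < r.
  log(r/|z_k|) for z_k = -3: log(4.0/3) = 0.2877
  Outside zeros (-5) contribute nothing to the Jensen sum.
Sum over inside zeros: 0.2877.
I(r) = log|p(0)| + (inside sum) = 2.7081 + 0.2877 = 2.9957.
Note: since some zeros are outside |z| ≤ r, the simplified n·log(r) form does NOT apply — only the inside zeros contribute.

I(r) ≈ 2.9957.


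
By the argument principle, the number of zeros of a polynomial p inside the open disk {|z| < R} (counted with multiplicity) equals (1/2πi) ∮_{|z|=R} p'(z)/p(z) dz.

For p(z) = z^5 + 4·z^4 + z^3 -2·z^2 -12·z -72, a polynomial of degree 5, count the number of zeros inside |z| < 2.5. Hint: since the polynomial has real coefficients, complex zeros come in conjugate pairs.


The zeros of p are: (0 + 2i), (0 - 2i), -3, -3, 2.
Their magnitudes are: 2, 2, 3, 3, 2.
Zeros with |z| < R = 2.5: (0 + 2i), (0 - 2i), 2.
Count = 3.
By the argument principle, (1/2πi) ∮_{|z|=R} p'(z)/p(z) dz equals exactly this count.

Number of zeros inside |z| < 2.5: 3.


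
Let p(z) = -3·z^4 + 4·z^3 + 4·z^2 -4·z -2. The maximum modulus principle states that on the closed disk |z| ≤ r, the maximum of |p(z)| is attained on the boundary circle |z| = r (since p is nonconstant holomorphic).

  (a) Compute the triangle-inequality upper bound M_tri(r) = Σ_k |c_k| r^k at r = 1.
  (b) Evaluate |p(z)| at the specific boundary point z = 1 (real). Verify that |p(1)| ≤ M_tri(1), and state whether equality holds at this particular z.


Coefficients: c_0 = -2, c_1 = -4, c_2 = 4, c_3 = 4, c_4 = -3. Radius r = 1.
Part (a). Triangle bound: M_tri(r) = Σ_k |c_k| r^k
  = |-2|·1^0 + |-4|·1^1 + |4|·1^2 + |4|·1^3 + |-3|·1^4
  = 2 + 4 + 4 + 4 + 3 = 17.
This bounds M(r) := max_{|z|=r} |p(z)| from above; equality holds iff all terms c_k z^k can be made to align in phase at a single z on |z|=r.
Part (b). At z = 1 (real, on the circle |z| = r):
  p(1) = (-2)·1^0 + (-4)·1^1 + (4)·1^2 + (4)·1^3 + (-3)·1^4 = -1.
  |p(1)| = 1.
Check: |p(1)| = 1 ≤ 17 = M_tri(1). ✓ Equality does not hold at z = 1 (the coefficients have mixed signs, so the terms do not all align in phase there).

M_tri(1) = 17; |p(1)| = 1; equality at z=1: no.


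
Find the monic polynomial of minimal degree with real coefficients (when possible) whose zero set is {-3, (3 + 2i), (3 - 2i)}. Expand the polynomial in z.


The polynomial is p(z) = ∏_{α ∈ S} (z − α), where S = {-3, (3 + 2i), (3 - 2i)}.
Expanding the product yields: p(z) = z^3 -3·z^2 -5·z + 39.
Note conjugate pairs combine to real quadratics: (z − (3+2i))(z − (3−2i)) = z² − 6z + 13.
The resulting polynomial has degree 3 and real coefficients as required.

p(z) = z^3 -3·z^2 -5·z + 39.


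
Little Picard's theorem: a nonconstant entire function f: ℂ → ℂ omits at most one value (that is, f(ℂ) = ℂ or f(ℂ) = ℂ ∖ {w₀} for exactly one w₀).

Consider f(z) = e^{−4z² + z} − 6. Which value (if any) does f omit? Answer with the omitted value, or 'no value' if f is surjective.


Little Picard bounds the complement of f(ℂ) to at most one point.
The exponent g(z) = −4z² + z is a nonconstant polynomial, hence surjective onto ℂ. So e^{g(z)} takes every value in {e^w : w ∈ ℂ} = ℂ ∖ {0}. Adding -6 shifts the range to ℂ ∖ {-6}. f omits exactly -6.

Omitted value: -6.


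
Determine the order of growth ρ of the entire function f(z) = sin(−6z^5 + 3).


Write sin(w) = (e^{iw} ± e^{−iw})/(2 or 2i), so |sin(w)| ≤ e^{|w|}. With w = −6z^5 + 3, |w| ≤ 6r^5 + 3 on |z|=r, giving M(r) ≤ e^{6r^5 + 3} and ρ ≤ 5. For the lower bound, choose z on |z|=r with -6z^5 purely imaginary of modulus 6r^5; then |sin(−6z^5 + 3)| grows like e^{6r^5}/2, so ρ ≥ 5. Hence ρ = 5.
Therefore ρ = 5.

Order ρ = 5.


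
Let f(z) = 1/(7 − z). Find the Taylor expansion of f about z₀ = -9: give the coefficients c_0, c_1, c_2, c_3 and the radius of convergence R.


Let w = z − z₀, so z = z₀ + w.
Then 7 − z = 7 − (z₀ + w) = (7 − z₀) − w = 16 − w.
f(z) = 1/(16 − w) = (1/(16)) · 1/(1 − w/(16)) = Σ_{n≥0} w^n / (16)^(n+1).
So c_n = 1/(16)^(n+1):
  c_0 = 1/(16)^1 = 1/16.
  c_1 = 1/(16)^2 = 1/256.
  c_2 = 1/(16)^3 = 1/4096.
  c_3 = 1/(16)^4 = 1/65536.
The series is valid for |w/d| < 1, i.e. |z − z₀| < |d|.
Radius of convergence: R = |7 − z₀| = |16| = 16 (distance from z₀ to the singularity z = 7).

c_0 = 1/16, c_1 = 1/256, c_2 = 1/4096, c_3 = 1/65536; R = 16.


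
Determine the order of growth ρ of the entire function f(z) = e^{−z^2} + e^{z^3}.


Each summand is entire of order 2 and 3 respectively (as in the single-exponential case). The order of a sum is at most the max of the orders, so ρ ≤ 3. For the lower bound: on |z|=r choose arg z so that 1z^3 is real positive; then |e^{1z^3}| = e^{1r^3} while |e^{-1z^2}| ≤ e^{1r^2} = o(e^{1r^3}). So |f| ≥ e^{1r^3}(1 − o(1)) and ρ ≥ 3. Hence ρ = max(2, 3) = 3.
Therefore ρ = 3.

Order ρ = 3.


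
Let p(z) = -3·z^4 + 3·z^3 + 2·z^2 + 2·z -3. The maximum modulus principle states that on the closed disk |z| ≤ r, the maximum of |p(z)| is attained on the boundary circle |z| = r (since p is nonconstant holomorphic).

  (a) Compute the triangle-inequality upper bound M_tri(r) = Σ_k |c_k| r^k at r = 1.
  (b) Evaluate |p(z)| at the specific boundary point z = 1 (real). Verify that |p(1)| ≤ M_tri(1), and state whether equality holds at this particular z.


Coefficients: c_0 = -3, c_1 = 2, c_2 = 2, c_3 = 3, c_4 = -3. Radius r = 1.
Part (a). Triangle bound: M_tri(r) = Σ_k |c_k| r^k
  = |-3|·1^0 + |2|·1^1 + |2|·1^2 + |3|·1^3 + |-3|·1^4
  = 3 + 2 + 2 + 3 + 3 = 13.
This bounds M(r) := max_{|z|=r} |p(z)| from above; equality holds iff all terms c_k z^k can be made to align in phase at a single z on |z|=r.
Part (b). At z = 1 (real, on the circle |z| = r):
  p(1) = (-3)·1^0 + (2)·1^1 + (2)·1^2 + (3)·1^3 + (-3)·1^4 = 1.
  |p(1)| = 1.
Check: |p(1)| = 1 ≤ 13 = M_tri(1). ✓ Equality does not hold at z = 1 (the coefficients have mixed signs, so the terms do not all align in phase there).

M_tri(1) = 13; |p(1)| = 1; equality at z=1: no.


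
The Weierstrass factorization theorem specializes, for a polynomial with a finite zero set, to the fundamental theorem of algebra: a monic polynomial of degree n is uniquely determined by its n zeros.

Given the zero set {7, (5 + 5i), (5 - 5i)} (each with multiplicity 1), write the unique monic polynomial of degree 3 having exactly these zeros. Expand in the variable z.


The polynomial is p(z) = ∏_{α ∈ S} (z − α), where S = {7, (5 + 5i), (5 - 5i)}.
Expanding the product yields: p(z) = z^3 -17·z^2 + 120·z -350.
Note conjugate pairs combine to real quadratics: (z − (5+5i))(z − (5−5i)) = z² − 10z + 50.
The resulting polynomial has degree 3 and real coefficients as required.

p(z) = z^3 -17·z^2 + 120·z -350.


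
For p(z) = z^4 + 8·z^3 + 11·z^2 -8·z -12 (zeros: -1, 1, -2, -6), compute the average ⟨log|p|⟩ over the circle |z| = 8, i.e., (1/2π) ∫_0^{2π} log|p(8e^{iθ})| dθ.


Zeros: -6, -2, -1, 1; r = 8.
Inside |z| < r: -6, -2, -1, 1. Outside (|z| ≥ r): ∅.
p(0) = -12, so log|p(0)| = log(12) = 2.4849.
Apply Jensen: I(r) = log|p(0)| + Σ_k log(r/|z_k|), summed over zeros inside |z| < r.
  log(r/|z_k|) for z_k = -1: log(8/1) = 2.0794
  log(r/|z_k|) for z_k = 1: log(8/1) = 2.0794
  log(r/|z_k|) for z_k = -2: log(8/2) = 1.3863
  log(r/|z_k|) for z_k = -6: log(8/6) = 0.2877
Sum over inside zeros: 5.8329.
I(r) = log|p(0)| + (inside sum) = 2.4849 + 5.8329 = 8.3178.
Closed form (all zeros inside, monic): I(r) = n·log(r) = 4·log(8) = 8.3178. ✓

I(r) ≈ 8.3178.


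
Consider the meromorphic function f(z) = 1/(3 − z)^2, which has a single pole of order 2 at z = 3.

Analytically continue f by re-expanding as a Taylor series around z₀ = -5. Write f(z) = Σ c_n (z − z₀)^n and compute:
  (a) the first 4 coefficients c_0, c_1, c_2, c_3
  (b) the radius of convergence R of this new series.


Let w = z − z₀, so z = z₀ + w.
Then 3 − z = 3 − (z₀ + w) = (3 − z₀) − w = 8 − w.
f(z) = 1/(8 − w)^2 = (1/(8)^2) · (1 − w/(8))^{−2}.
By the binomial series (1−u)^{−2} = Σ_{n≥0} C(n+1, 1) u^n for |u|<1, with u = w/(8):
  c_n = C(n+1, 1) / (8)^(n+2).
  c_0 = 1/(8)^2 = 1/64.
  c_1 = 2/(8)^3 = 1/256.
  c_2 = 3/(8)^4 = 3/4096.
  c_3 = 4/(8)^5 = 1/8192.
The series is valid for |w/d| < 1, i.e. |z − z₀| < |d|.
Radius of convergence: R = |3 − z₀| = |8| = 8 (distance from z₀ to the singularity z = 3).

c_0 = 1/64, c_1 = 1/256, c_2 = 3/4096, c_3 = 1/8192; R = 8.


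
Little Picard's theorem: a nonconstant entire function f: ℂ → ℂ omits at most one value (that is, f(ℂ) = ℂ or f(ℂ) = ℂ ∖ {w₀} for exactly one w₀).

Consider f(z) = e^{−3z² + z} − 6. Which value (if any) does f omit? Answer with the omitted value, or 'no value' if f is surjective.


Little Picard bounds the complement of f(ℂ) to at most one point.
The exponent g(z) = −3z² + z is a nonconstant polynomial, hence surjective onto ℂ. So e^{g(z)} takes every value in {e^w : w ∈ ℂ} = ℂ ∖ {0}. Adding -6 shifts the range to ℂ ∖ {-6}. f omits exactly -6.

Omitted value: -6.


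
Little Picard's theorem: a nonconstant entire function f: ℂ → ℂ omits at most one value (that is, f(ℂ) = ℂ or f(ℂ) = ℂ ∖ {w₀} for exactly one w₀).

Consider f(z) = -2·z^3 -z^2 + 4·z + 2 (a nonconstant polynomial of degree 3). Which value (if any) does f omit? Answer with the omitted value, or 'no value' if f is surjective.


Little Picard bounds the complement of f(ℂ) to at most one point.
For every w ∈ ℂ, the equation p(z) − w = 0 is a nonconstant polynomial in z and hence has at least one root by the fundamental theorem of algebra. So p is surjective onto ℂ, omitting no value.

Omitted value: no value.


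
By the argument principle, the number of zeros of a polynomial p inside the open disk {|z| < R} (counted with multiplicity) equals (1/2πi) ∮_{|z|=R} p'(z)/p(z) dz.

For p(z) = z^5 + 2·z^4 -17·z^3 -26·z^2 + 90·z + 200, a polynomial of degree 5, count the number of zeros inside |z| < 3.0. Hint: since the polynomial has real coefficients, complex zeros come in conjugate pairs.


The zeros of p are: -4, (3 + 1i), (3 - 1i), (-2 + 1i), (-2 - 1i).
Their magnitudes are: 4, 3.162, 3.162, 2.236, 2.236.
Zeros with |z| < R = 3.0: (-2 + 1i), (-2 - 1i).
Count = 2.
By the argument principle, (1/2πi) ∮_{|z|=R} p'(z)/p(z) dz equals exactly this count.

Number of zeros inside |z| < 3.0: 2.
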